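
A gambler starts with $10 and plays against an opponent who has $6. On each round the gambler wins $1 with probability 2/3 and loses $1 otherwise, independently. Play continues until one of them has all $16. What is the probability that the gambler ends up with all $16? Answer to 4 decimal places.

Let r = q/p = (1/3)/(2/3) = 1/2. The recurrence P(i) = p·P(i+1) + q·P(i−1) with P(0)=0, P(16)=1 gives P(i) = (1 − r^i)/(1 − r^16).
P(10) = (1 − (1/2)^10) / (1 − (1/2)^16) = 21824/21845 ≈ 0.9990.

0.9990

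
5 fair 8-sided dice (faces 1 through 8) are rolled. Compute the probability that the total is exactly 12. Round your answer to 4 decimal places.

0.0101

There are 8^5 = 32768 equally likely outcomes.
The number of ordered 5-tuples from {1,…,8} summing to 12 is 330.
P(sum = 12) = 330/32768 = 165/16384 ≈ 0.0101.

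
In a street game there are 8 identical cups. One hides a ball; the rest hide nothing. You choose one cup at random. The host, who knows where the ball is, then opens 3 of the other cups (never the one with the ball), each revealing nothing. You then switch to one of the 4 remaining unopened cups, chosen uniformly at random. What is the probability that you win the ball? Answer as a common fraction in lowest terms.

7/32

Your original cup holds the ball with probability 1/8, so the other 7 collectively hold it with probability 7/8.
The host can always find 3 empty cups to open, so the reveals don't change that 7/8; it is now spread over the 4 remaining unopened cups.
P(win by switching) = (7/8) · (1/4) = 7/32.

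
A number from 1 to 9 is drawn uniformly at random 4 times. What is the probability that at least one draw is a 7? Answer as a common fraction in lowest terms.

2465/6561

P(no draw is a 7) = (8/9)^4 = 4096/6561.
P(at least one) = 1 − 4096/6561 = 2465/6561.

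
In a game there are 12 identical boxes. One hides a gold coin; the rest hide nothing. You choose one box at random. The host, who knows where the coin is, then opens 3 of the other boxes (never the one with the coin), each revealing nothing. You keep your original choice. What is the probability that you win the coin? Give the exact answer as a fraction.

The host can always open 3 empty boxes regardless of your choice, so the reveals give no information about your original box.
P(win by staying) = 1/12.

1/12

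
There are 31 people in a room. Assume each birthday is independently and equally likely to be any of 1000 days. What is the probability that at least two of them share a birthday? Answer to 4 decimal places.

0.3749

It's easier to compute the probability that all 31 are distinct.
P(all distinct) = 1000/1000 · 999/1000 · ··· · 970/1000 ≈ 0.6251.
So the probability of at least one match is 1 − 0.6251 = 0.3749.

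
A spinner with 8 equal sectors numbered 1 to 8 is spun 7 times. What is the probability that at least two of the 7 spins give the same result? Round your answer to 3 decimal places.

0.981

P(all 7 different) = 8/8 · 7/8 · ··· · 2/8 ≈ 0.019.
P(at least two equal) = 1 − 0.019 = 0.981.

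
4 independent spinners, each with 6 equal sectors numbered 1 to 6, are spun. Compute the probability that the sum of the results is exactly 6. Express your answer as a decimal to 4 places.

There are 6^4 = 1296 equally likely outcomes.
The number of ordered 4-tuples from {1,…,6} summing to 6 is 10.
P(sum = 6) = 10/1296 = 5/648 ≈ 0.0077.

0.0077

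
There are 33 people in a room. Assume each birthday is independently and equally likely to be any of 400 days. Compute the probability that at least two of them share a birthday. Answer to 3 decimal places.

0.743

It's easier to compute the probability that all 33 are distinct.
P(all distinct) = 400/400 · 399/400 · ··· · 368/400 ≈ 0.257.
So the probability of at least one match is 1 − 0.257 = 0.743.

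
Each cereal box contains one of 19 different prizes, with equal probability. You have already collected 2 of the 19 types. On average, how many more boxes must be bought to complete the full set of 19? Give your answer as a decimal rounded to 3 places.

65.351

Starting from 2 distinct types, each trial gives a new one with probability (19−i)/19 when i types are held, so the wait for the next new type is 19/(19−i).
E = 19/17 + 19/16 + 19/15 + 19/14 + 19/13 + 19/12 + 19/11 + 19/10 + 19/9 + 19/8 + 19/7 + 19/6 + 19/5 + 19/4 + 19/3 + 19/2 + 19/1 = 800702237/12252240 ≈ 65.351.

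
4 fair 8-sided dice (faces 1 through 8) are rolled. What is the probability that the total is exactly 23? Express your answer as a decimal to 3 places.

There are 8^4 = 4096 equally likely outcomes.
The number of ordered 4-tuples from {1,…,8} summing to 23 is 204.
P(sum = 23) = 204/4096 = 51/1024 ≈ 0.050.

0.050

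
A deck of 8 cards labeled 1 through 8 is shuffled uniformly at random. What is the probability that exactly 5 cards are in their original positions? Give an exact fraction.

1/360

Choose which 5 of the 8 are fixed: C(8,5) = 56 ways.
The remaining 3 must have no fixed point: D(3) = 2.
P = 56·2/40320 = 1/360.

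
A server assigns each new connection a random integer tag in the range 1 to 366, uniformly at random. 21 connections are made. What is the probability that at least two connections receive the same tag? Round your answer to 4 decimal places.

0.4428

It's easier to compute the probability that all 21 are distinct.
P(all distinct) = 366/366 · 365/366 · ··· · 346/366 ≈ 0.5572.
So the probability of at least one match is 1 − 0.5572 = 0.4428.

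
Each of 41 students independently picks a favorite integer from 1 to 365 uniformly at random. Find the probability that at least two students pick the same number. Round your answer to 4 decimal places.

It's easier to compute the probability that all 41 are distinct.
P(all distinct) = 365/365 · 364/365 · ··· · 325/365 ≈ 0.0968.
So the probability of at least one match is 1 − 0.0968 = 0.9032.

0.9032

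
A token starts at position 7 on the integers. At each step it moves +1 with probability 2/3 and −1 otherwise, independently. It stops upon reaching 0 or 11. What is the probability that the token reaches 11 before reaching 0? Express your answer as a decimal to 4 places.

0.9927

Let r = q/p = (1/3)/(2/3) = 1/2. The recurrence P(i) = p·P(i+1) + q·P(i−1) with P(0)=0, P(11)=1 gives P(i) = (1 − r^i)/(1 − r^11).
P(7) = (1 − (1/2)^7) / (1 − (1/2)^11) = 2032/2047 ≈ 0.9927.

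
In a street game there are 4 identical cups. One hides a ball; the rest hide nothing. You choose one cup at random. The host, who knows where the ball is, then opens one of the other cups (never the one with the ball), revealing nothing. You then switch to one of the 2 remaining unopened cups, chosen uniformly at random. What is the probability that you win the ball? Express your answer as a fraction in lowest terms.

3/8

Your original cup holds the ball with probability 1/4, so the other 3 collectively hold it with probability 3/4.
The host can always find an empty cup to open, so this doesn't change that 3/4; it is now spread over the 2 remaining unopened cups.
P(win by switching) = (3/4) · (1/2) = 3/8.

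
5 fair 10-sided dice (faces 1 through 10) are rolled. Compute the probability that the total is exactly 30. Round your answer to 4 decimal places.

0.0563

There are 10^5 = 100000 equally likely outcomes.
The number of ordered 5-tuples from {1,…,10} summing to 30 is 5631.
P(sum = 30) = 5631/100000 ≈ 0.0563.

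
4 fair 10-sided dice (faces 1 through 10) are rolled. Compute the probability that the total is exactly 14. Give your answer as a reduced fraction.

141/5000

There are 10^4 = 10000 equally likely outcomes.
The number of ordered 4-tuples from {1,…,10} summing to 14 is 282.
P(sum = 14) = 282/10000 = 141/5000.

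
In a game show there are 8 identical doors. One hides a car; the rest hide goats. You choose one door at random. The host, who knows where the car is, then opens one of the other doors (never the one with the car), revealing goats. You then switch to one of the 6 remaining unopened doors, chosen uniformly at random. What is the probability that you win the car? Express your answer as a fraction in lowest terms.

Your original door holds the car with probability 1/8, so the other 7 collectively hold it with probability 7/8.
The host can always find an empty door to open, so this doesn't change that 7/8; it is now spread over the 6 remaining unopened doors.
P(win by switching) = (7/8) · (1/6) = 7/48.

7/48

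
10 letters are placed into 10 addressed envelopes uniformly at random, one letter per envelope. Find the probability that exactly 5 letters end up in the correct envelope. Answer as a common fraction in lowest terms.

11/3600

Choose which 5 of the 10 are fixed: C(10,5) = 252 ways.
The remaining 5 must have no fixed point: D(5) = 44.
P = 252·44/3628800 = 11/3600.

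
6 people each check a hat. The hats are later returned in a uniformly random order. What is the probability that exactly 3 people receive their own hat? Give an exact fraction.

1/18

Choose which 3 of the 6 are fixed: C(6,3) = 20 ways.
The remaining 3 must have no fixed point: D(3) = 2.
P = 20·2/720 = 1/18.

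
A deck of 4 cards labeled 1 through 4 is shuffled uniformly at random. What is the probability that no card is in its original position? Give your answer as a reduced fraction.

3/8

This is the derangement probability: permutations of 4 with no fixed point.
D(4) = 4! · (1 − 1/1! + 1/2! − ··· + (−1)^4/4!) = 9.
P = 9/24 = 3/8.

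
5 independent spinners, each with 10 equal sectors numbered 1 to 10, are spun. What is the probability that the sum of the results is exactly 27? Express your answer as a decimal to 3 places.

There are 10^5 = 100000 equally likely outcomes.
The number of ordered 5-tuples from {1,…,10} summing to 27 is 6000.
P(sum = 27) = 6000/100000 = 3/50 ≈ 0.060.

0.060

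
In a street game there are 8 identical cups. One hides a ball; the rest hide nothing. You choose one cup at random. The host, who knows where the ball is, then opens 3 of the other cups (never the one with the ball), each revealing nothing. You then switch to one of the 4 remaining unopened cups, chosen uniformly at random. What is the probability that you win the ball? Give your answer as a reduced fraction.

7/32

Your original cup holds the ball with probability 1/8, so the other 7 collectively hold it with probability 7/8.
The host can always find 3 empty cups to open, so the reveals don't change that 7/8; it is now spread over the 4 remaining unopened cups.
P(win by switching) = (7/8) · (1/4) = 7/32.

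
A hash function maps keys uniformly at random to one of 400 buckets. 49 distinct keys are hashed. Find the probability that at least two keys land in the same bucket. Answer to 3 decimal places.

It's easier to compute the probability that all 49 are distinct.
P(all distinct) = 400/400 · 399/400 · ··· · 352/400 ≈ 0.047.
So the probability of at least one match is 1 − 0.047 = 0.953.

0.953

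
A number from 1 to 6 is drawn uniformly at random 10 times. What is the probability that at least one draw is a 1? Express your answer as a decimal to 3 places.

0.838

P(no draw is a 1) = (5/6)^10 ≈ 0.162.
P(at least one) = 1 − 0.162 = 0.838.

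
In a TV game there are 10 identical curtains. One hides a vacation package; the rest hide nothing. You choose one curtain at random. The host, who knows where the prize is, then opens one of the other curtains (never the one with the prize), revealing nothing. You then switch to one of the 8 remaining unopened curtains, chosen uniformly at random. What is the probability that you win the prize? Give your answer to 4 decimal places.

Your original curtain holds the prize with probability 1/10, so the other 9 collectively hold it with probability 9/10.
The host can always find an empty curtain to open, so this doesn't change that 9/10; it is now spread over the 8 remaining unopened curtains.
P(win by switching) = (9/10) · (1/8) = 9/80 ≈ 0.1125.

0.1125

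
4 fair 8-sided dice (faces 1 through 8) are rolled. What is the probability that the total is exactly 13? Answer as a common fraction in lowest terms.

There are 8^4 = 4096 equally likely outcomes.
The number of ordered 4-tuples from {1,…,8} summing to 13 is 204.
P(sum = 13) = 204/4096 = 51/1024.

51/1024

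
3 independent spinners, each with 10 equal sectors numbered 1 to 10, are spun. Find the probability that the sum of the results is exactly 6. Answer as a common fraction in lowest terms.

1/100

There are 10^3 = 1000 equally likely outcomes.
The number of ordered 3-tuples from {1,…,10} summing to 6 is 10.
P(sum = 6) = 10/1000 = 1/100.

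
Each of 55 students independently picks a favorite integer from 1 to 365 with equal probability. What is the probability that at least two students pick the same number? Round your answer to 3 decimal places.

It's easier to compute the probability that all 55 are distinct.
P(all distinct) = 365/365 · 364/365 · ··· · 311/365 ≈ 0.014.
So the probability of at least one match is 1 − 0.014 = 0.986.

0.986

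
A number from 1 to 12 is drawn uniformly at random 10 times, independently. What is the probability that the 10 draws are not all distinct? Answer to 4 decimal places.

0.9961

P(all 10 different) = 12/12 · 11/12 · ··· · 3/12 ≈ 0.0039.
P(at least two equal) = 1 − 0.0039 = 0.9961.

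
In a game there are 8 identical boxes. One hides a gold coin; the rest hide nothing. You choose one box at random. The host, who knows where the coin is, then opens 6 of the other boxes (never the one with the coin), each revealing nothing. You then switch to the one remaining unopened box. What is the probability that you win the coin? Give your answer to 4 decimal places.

Your original box holds the coin with probability 1/8, so the other 7 collectively hold it with probability 7/8.
The host can always find 6 empty boxes to open, so the reveals don't change that 7/8; it is now spread over the 1 remaining unopened box.
P(win by switching) = (7/8) · (1/1) = 7/8 ≈ 0.8750.

0.8750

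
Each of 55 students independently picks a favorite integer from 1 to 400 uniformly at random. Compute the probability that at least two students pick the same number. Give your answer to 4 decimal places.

0.9796

It's easier to compute the probability that all 55 are distinct.
P(all distinct) = 400/400 · 399/400 · ··· · 346/400 ≈ 0.0204.
So the probability of at least one match is 1 − 0.0204 = 0.9796.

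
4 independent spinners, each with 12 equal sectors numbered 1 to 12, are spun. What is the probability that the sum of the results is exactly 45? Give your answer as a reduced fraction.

There are 12^4 = 20736 equally likely outcomes.
The number of ordered 4-tuples from {1,…,12} summing to 45 is 20.
P(sum = 45) = 20/20736 = 5/5184.

5/5184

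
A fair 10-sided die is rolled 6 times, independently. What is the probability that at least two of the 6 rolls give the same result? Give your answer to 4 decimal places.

P(all 6 different) = 10/10 · 9/10 · ··· · 5/10 ≈ 0.1512.
P(at least two equal) = 1 − 0.1512 = 0.8488.

0.8488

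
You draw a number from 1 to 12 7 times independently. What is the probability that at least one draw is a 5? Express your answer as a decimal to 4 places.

P(no draw is a 5) = (11/12)^7 ≈ 0.5439.
P(at least one) = 1 − 0.5439 = 0.4561.

0.4561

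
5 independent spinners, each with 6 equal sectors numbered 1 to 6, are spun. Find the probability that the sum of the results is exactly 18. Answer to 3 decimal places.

0.100

There are 6^5 = 7776 equally likely outcomes.
The number of ordered 5-tuples from {1,…,6} summing to 18 is 780.
P(sum = 18) = 780/7776 = 65/648 ≈ 0.100.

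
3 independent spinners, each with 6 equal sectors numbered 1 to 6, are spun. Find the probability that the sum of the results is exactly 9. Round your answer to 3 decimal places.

0.116

There are 6^3 = 216 equally likely outcomes.
The number of ordered 3-tuples from {1,…,6} summing to 9 is 25.
P(sum = 9) = 25/216 ≈ 0.116.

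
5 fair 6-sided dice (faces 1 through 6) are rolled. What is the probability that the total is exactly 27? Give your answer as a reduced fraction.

35/7776

There are 6^5 = 7776 equally likely outcomes.
The number of ordered 5-tuples from {1,…,6} summing to 27 is 35.
P(sum = 27) = 35/7776.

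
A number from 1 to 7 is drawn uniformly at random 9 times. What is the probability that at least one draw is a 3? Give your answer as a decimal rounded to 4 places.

P(no draw is a 3) = (6/7)^9 ≈ 0.2497.
P(at least one) = 1 − 0.2497 = 0.7503.

0.7503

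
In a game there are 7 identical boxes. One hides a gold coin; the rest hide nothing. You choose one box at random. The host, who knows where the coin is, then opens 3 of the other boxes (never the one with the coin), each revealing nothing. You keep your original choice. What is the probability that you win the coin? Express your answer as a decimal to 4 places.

0.1429

The host can always open 3 empty boxes regardless of your choice, so the reveals give no information about your original box.
P(win by staying) = 1/7 ≈ 0.1429.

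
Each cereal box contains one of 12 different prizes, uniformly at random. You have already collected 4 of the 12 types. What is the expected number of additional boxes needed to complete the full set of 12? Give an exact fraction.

2283/70

Starting from 4 distinct types, each trial gives a new one with probability (12−i)/12 when i types are held, so the wait for the next new type is 12/(12−i).
E = 12/8 + 12/7 + 12/6 + 12/5 + 12/4 + 12/3 + 12/2 + 12/1 = 2283/70.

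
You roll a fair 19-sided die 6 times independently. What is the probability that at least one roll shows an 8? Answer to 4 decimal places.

0.2770

P(no roll shows an 8) = (18/19)^6 ≈ 0.7230.
P(at least one) = 1 − 0.7230 = 0.2770.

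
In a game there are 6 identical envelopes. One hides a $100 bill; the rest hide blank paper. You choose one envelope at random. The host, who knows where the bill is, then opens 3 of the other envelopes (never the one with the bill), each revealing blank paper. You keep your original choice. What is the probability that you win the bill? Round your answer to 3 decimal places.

The host can always open 3 empty envelopes regardless of your choice, so the reveals give no information about your original envelope.
P(win by staying) = 1/6 ≈ 0.167.

0.167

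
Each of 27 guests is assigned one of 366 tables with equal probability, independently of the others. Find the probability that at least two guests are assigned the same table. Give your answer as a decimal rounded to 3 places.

0.626

It's easier to compute the probability that all 27 are distinct.
P(all distinct) = 366/366 · 365/366 · ··· · 340/366 ≈ 0.374.
So the probability of at least one match is 1 − 0.374 = 0.626.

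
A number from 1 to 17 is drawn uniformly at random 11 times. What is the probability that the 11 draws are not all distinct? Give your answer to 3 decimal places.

0.986

P(all 11 different) = 17/17 · 16/17 · ··· · 7/17 ≈ 0.014.
P(at least two equal) = 1 − 0.014 = 0.986.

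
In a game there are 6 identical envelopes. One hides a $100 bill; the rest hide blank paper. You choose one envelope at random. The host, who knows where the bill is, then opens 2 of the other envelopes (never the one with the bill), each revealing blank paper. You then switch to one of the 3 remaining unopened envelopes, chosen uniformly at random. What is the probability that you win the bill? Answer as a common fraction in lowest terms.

Your original envelope holds the bill with probability 1/6, so the other 5 collectively hold it with probability 5/6.
The host can always find 2 empty envelopes to open, so the reveals don't change that 5/6; it is now spread over the 3 remaining unopened envelopes.
P(win by switching) = (5/6) · (1/3) = 5/18.

5/18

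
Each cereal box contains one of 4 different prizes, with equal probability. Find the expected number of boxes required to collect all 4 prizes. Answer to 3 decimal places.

8.333

After i distinct types are collected, each trial gives a new one with probability (4−i)/4, so the expected wait for the next new type is 4/(4−i).
E = 4/4 + 4/3 + 4/2 + 4/1 = 25/3 ≈ 8.333.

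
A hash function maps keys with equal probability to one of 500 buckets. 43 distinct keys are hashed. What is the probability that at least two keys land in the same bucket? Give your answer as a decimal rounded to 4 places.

0.8442

It's easier to compute the probability that all 43 are distinct.
P(all distinct) = 500/500 · 499/500 · ··· · 458/500 ≈ 0.1558.
So the probability of at least one match is 1 − 0.1558 = 0.8442.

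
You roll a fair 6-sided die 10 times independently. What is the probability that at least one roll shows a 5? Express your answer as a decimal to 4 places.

0.8385

P(no roll shows a 5) = (5/6)^10 ≈ 0.1615.
P(at least one) = 1 − 0.1615 = 0.8385.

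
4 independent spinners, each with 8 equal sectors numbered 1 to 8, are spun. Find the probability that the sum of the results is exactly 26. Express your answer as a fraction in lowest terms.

There are 8^4 = 4096 equally likely outcomes.
The number of ordered 4-tuples from {1,…,8} summing to 26 is 84.
P(sum = 26) = 84/4096 = 21/1024.

21/1024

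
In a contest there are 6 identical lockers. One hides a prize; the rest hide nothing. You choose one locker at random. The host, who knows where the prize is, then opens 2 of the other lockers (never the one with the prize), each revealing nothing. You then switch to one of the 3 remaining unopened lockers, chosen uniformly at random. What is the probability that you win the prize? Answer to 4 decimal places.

Your original locker holds the prize with probability 1/6, so the other 5 collectively hold it with probability 5/6.
The host can always find 2 empty lockers to open, so the reveals don't change that 5/6; it is now spread over the 3 remaining unopened lockers.
P(win by switching) = (5/6) · (1/3) = 5/18 ≈ 0.2778.

0.2778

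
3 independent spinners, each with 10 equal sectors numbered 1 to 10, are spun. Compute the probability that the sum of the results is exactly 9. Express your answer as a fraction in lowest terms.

7/250

There are 10^3 = 1000 equally likely outcomes.
The number of ordered 3-tuples from {1,…,10} summing to 9 is 28.
P(sum = 9) = 28/1000 = 7/250.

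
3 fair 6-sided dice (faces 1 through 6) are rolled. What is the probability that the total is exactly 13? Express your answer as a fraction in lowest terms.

There are 6^3 = 216 equally likely outcomes.
The number of ordered 3-tuples from {1,…,6} summing to 13 is 21.
P(sum = 13) = 21/216 = 7/72.

7/72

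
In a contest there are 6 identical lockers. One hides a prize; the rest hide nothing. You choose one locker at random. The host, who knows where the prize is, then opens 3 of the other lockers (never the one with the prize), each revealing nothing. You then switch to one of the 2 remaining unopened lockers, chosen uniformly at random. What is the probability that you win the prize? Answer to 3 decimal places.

Your original locker holds the prize with probability 1/6, so the other 5 collectively hold it with probability 5/6.
The host can always find 3 empty lockers to open, so the reveals don't change that 5/6; it is now spread over the 2 remaining unopened lockers.
P(win by switching) = (5/6) · (1/2) = 5/12 ≈ 0.417.

0.417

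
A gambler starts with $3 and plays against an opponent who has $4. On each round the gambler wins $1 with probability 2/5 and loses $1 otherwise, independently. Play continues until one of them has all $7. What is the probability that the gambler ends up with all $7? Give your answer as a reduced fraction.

304/2059

Let r = q/p = (3/5)/(2/5) = 3/2. The recurrence P(i) = p·P(i+1) + q·P(i−1) with P(0)=0, P(7)=1 gives P(i) = (1 − r^i)/(1 − r^7).
P(3) = (1 − (3/2)^3) / (1 − (3/2)^7) = 304/2059.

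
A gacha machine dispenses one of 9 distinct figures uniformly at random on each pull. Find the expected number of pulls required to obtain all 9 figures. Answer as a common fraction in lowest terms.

After i distinct types are collected, each trial gives a new one with probability (9−i)/9, so the expected wait for the next new type is 9/(9−i).
E = 9/9 + 9/8 + 9/7 + 9/6 + 9/5 + 9/4 + 9/3 + 9/2 + 9/1 = 7129/280.

7129/280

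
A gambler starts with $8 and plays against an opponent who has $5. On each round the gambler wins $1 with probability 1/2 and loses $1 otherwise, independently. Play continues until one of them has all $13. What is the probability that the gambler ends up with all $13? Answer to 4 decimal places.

0.6154

With a fair step, P(i) = ½P(i−1) + ½P(i+1) with P(0)=0, P(13)=1 has the linear solution P(i) = i/13.
P(8) = 8/13 ≈ 0.6154.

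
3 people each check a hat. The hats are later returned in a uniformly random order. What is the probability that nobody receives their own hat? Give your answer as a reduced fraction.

This is the derangement probability: permutations of 3 with no fixed point.
D(3) = 3! · (1 − 1/1! + 1/2! − ··· + (−1)^3/3!) = 2.
P = 2/6 = 1/3.

1/3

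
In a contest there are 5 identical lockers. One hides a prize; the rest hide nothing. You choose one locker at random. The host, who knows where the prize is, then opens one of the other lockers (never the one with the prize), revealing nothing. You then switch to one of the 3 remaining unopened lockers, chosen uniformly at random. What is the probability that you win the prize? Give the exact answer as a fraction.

Your original locker holds the prize with probability 1/5, so the other 4 collectively hold it with probability 4/5.
The host can always find an empty locker to open, so this doesn't change that 4/5; it is now spread over the 3 remaining unopened lockers.
P(win by switching) = (4/5) · (1/3) = 4/15.

4/15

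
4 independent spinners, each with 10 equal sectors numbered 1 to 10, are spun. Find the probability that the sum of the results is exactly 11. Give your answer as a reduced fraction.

3/250

There are 10^4 = 10000 equally likely outcomes.
The number of ordered 4-tuples from {1,…,10} summing to 11 is 120.
P(sum = 11) = 120/10000 = 3/250.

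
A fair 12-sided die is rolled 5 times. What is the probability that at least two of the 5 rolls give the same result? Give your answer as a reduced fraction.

P(all 5 different) = 12/12 · 11/12 · ··· · 8/12 = 55/144.
P(at least two equal) = 1 − 55/144 = 89/144.

89/144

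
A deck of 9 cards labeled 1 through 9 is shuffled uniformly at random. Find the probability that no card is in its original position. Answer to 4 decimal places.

0.3679

This is the derangement probability: permutations of 9 with no fixed point.
D(9) = 9! · (1 − 1/1! + 1/2! − ··· + (−1)^9/9!) = 133496.
P = 133496/362880 = 16687/45360 ≈ 0.3679.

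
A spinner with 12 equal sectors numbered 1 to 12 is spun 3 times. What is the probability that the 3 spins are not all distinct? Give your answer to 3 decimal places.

P(all 3 different) = 12/12 · 11/12 · ··· · 10/12 ≈ 0.764.
P(at least two equal) = 1 − 0.764 = 0.236.

0.236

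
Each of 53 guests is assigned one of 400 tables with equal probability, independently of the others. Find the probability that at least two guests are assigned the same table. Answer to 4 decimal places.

0.9729

It's easier to compute the probability that all 53 are distinct.
P(all distinct) = 400/400 · 399/400 · ··· · 348/400 ≈ 0.0271.
So the probability of at least one match is 1 − 0.0271 = 0.9729.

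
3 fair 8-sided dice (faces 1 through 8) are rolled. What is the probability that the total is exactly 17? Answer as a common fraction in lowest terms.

There are 8^3 = 512 equally likely outcomes.
The number of ordered 3-tuples from {1,…,8} summing to 17 is 36.
P(sum = 17) = 36/512 = 9/128.

9/128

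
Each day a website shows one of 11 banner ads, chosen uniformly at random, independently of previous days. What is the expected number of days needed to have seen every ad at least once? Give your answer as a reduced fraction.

83711/2520

After i distinct types are collected, each trial gives a new one with probability (11−i)/11, so the expected wait for the next new type is 11/(11−i).
E = 11/11 + 11/10 + 11/9 + 11/8 + 11/7 + 11/6 + 11/5 + 11/4 + 11/3 + 11/2 + 11/1 = 83711/2520.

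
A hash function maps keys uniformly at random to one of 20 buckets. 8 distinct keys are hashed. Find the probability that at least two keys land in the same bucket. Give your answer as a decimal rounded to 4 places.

0.8016

It's easier to compute the probability that all 8 are distinct.
P(all distinct) = 20/20 · 19/20 · ··· · 13/20 ≈ 0.1984.
So the probability of at least one match is 1 − 0.1984 = 0.8016.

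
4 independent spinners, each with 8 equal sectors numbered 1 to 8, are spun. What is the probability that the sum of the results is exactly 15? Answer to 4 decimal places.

0.0693

There are 8^4 = 4096 equally likely outcomes.
The number of ordered 4-tuples from {1,…,8} summing to 15 is 284.
P(sum = 15) = 284/4096 = 71/1024 ≈ 0.0693.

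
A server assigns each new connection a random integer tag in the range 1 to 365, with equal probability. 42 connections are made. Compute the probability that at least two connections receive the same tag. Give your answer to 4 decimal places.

0.9140

It's easier to compute the probability that all 42 are distinct.
P(all distinct) = 365/365 · 364/365 · ··· · 324/365 ≈ 0.0860.
So the probability of at least one match is 1 − 0.0860 = 0.9140.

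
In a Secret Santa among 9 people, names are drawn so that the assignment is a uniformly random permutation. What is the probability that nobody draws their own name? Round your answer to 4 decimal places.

This is the derangement probability: permutations of 9 with no fixed point.
D(9) = 9! · (1 − 1/1! + 1/2! − ··· + (−1)^9/9!) = 133496.
P = 133496/362880 = 16687/45360 ≈ 0.3679.

0.3679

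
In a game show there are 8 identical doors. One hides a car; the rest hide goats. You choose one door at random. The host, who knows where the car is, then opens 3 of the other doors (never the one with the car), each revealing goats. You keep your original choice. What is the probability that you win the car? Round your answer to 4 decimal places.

0.1250

The host can always open 3 empty doors regardless of your choice, so the reveals give no information about your original door.
P(win by staying) = 1/8 ≈ 0.1250.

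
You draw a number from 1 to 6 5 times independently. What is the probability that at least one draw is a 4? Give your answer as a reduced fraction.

P(no draw is a 4) = (5/6)^5 = 3125/7776.
P(at least one) = 1 − 3125/7776 = 4651/7776.

4651/7776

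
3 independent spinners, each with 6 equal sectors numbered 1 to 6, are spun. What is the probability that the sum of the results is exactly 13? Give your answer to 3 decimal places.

There are 6^3 = 216 equally likely outcomes.
The number of ordered 3-tuples from {1,…,6} summing to 13 is 21.
P(sum = 13) = 21/216 = 7/72 ≈ 0.097.

0.097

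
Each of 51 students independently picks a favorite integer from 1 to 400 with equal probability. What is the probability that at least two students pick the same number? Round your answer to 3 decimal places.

It's easier to compute the probability that all 51 are distinct.
P(all distinct) = 400/400 · 399/400 · ··· · 350/400 ≈ 0.036.
So the probability of at least one match is 1 − 0.036 = 0.964.

0.964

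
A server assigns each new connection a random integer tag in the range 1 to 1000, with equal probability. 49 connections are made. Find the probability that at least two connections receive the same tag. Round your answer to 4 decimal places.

0.6974

It's easier to compute the probability that all 49 are distinct.
P(all distinct) = 1000/1000 · 999/1000 · ··· · 952/1000 ≈ 0.3026.
So the probability of at least one match is 1 − 0.3026 = 0.6974.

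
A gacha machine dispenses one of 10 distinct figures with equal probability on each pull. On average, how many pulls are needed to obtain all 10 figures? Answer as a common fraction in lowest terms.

After i distinct types are collected, each trial gives a new one with probability (10−i)/10, so the expected wait for the next new type is 10/(10−i).
E = 10/10 + 10/9 + 10/8 + 10/7 + 10/6 + 10/5 + 10/4 + 10/3 + 10/2 + 10/1 = 7381/252.

7381/252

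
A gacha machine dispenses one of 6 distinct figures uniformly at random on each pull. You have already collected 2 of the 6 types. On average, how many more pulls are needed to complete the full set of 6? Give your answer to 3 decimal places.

Starting from 2 distinct types, each trial gives a new one with probability (6−i)/6 when i types are held, so the wait for the next new type is 6/(6−i).
E = 6/4 + 6/3 + 6/2 + 6/1 = 25/2 ≈ 12.500.

12.500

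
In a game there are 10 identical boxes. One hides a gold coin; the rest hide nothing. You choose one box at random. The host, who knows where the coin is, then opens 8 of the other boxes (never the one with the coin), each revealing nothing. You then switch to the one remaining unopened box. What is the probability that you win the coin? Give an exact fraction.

Your original box holds the coin with probability 1/10, so the other 9 collectively hold it with probability 9/10.
The host can always find 8 empty boxes to open, so the reveals don't change that 9/10; it is now spread over the 1 remaining unopened box.
P(win by switching) = (9/10) · (1/1) = 9/10.

9/10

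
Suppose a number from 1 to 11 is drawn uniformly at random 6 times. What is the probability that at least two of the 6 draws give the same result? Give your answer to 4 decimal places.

P(all 6 different) = 11/11 · 10/11 · ··· · 6/11 ≈ 0.1878.
P(at least two equal) = 1 − 0.1878 = 0.8122.

0.8122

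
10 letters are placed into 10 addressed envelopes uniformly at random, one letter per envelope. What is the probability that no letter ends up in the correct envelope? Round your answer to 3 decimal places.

This is the derangement probability: permutations of 10 with no fixed point.
D(10) = 10! · (1 − 1/1! + 1/2! − ··· + (−1)^10/10!) = 1334961.
P = 1334961/3628800 = 16481/44800 ≈ 0.368.

0.368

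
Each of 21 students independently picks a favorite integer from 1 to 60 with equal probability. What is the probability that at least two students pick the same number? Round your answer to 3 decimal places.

It's easier to compute the probability that all 21 are distinct.
P(all distinct) = 60/60 · 59/60 · ··· · 40/60 ≈ 0.019.
So the probability of at least one match is 1 − 0.019 = 0.981.

0.981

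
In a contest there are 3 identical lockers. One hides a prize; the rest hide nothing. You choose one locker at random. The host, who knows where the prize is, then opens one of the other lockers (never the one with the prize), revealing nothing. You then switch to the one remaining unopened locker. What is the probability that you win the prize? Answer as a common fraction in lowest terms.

2/3

Your original locker holds the prize with probability 1/3, so the other 2 collectively hold it with probability 2/3.
The host can always find an empty locker to open, so this doesn't change that 2/3; it is now spread over the 1 remaining unopened locker.
P(win by switching) = (2/3) · (1/1) = 2/3.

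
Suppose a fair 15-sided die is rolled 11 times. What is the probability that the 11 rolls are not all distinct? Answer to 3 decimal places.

P(all 11 different) = 15/15 · 14/15 · ··· · 5/15 ≈ 0.006.
P(at least two equal) = 1 − 0.006 = 0.994.

0.994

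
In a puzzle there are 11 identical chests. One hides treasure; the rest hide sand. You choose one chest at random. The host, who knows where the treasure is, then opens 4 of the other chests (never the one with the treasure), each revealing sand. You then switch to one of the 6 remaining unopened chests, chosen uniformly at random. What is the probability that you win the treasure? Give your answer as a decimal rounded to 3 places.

0.152

Your original chest holds the treasure with probability 1/11, so the other 10 collectively hold it with probability 10/11.
The host can always find 4 empty chests to open, so the reveals don't change that 10/11; it is now spread over the 6 remaining unopened chests.
P(win by switching) = (10/11) · (1/6) = 5/33 ≈ 0.152.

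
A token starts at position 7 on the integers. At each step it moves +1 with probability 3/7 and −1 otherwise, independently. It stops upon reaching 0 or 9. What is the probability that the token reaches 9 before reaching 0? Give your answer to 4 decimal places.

Let r = q/p = (4/7)/(3/7) = 4/3. The recurrence P(i) = p·P(i+1) + q·P(i−1) with P(0)=0, P(9)=1 gives P(i) = (1 − r^i)/(1 − r^9).
P(7) = (1 − (4/3)^7) / (1 − (4/3)^9) = 127773/242461 ≈ 0.5270.

0.5270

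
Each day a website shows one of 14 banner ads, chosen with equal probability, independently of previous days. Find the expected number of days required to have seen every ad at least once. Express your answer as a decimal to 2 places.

After i distinct types are collected, each trial gives a new one with probability (14−i)/14, so the expected wait for the next new type is 14/(14−i).
E = 14/14 + 14/13 + 14/12 + 14/11 + 14/10 + 14/9 + 14/8 + 14/7 + 14/6 + 14/5 + 14/4 + 14/3 + 14/2 + 14/1 = 1171733/25740 ≈ 45.52.

45.52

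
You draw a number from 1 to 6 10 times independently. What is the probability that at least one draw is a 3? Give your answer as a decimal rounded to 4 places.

P(no draw is a 3) = (5/6)^10 ≈ 0.1615.
P(at least one) = 1 − 0.1615 = 0.8385.

0.8385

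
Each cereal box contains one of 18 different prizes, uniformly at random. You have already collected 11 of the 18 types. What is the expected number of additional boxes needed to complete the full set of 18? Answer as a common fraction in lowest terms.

3267/70

Starting from 11 distinct types, each trial gives a new one with probability (18−i)/18 when i types are held, so the wait for the next new type is 18/(18−i).
E = 18/7 + 18/6 + 18/5 + 18/4 + 18/3 + 18/2 + 18/1 = 3267/70.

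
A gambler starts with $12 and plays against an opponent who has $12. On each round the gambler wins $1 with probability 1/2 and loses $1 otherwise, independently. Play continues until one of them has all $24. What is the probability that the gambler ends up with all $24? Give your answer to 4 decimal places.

0.5000

With a fair step, P(i) = ½P(i−1) + ½P(i+1) with P(0)=0, P(24)=1 has the linear solution P(i) = i/24.
P(12) = 12/24 = 1/2 ≈ 0.5000.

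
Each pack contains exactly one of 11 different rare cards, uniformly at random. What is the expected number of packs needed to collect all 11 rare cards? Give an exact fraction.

After i distinct types are collected, each trial gives a new one with probability (11−i)/11, so the expected wait for the next new type is 11/(11−i).
E = 11/11 + 11/10 + 11/9 + 11/8 + 11/7 + 11/6 + 11/5 + 11/4 + 11/3 + 11/2 + 11/1 = 83711/2520.

83711/2520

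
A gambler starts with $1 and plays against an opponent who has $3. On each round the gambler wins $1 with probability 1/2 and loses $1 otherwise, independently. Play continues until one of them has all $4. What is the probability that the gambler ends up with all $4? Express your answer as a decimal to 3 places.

0.250

With a fair step, P(i) = ½P(i−1) + ½P(i+1) with P(0)=0, P(4)=1 has the linear solution P(i) = i/4.
P(1) = 1/4 ≈ 0.250.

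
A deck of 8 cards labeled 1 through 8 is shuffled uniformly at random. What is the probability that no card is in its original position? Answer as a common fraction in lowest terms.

This is the derangement probability: permutations of 8 with no fixed point.
D(8) = 8! · (1 − 1/1! + 1/2! − ··· + (−1)^8/8!) = 14833.
P = 14833/40320 = 2119/5760.

2119/5760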